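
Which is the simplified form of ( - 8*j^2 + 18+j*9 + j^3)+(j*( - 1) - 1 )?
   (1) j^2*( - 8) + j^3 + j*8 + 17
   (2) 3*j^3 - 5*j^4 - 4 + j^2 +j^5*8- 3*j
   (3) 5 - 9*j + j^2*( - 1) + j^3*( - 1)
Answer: 1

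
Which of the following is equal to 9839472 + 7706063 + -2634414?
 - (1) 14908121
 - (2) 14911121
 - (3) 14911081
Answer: 2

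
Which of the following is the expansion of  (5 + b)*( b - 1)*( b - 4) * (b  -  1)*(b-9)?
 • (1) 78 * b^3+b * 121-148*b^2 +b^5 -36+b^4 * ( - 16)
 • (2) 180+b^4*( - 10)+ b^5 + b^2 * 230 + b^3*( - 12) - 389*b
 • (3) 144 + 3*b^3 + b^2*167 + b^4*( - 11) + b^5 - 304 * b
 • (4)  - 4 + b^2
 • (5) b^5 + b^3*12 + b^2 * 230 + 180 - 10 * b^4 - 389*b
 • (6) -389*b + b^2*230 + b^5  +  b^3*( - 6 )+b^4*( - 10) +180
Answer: 2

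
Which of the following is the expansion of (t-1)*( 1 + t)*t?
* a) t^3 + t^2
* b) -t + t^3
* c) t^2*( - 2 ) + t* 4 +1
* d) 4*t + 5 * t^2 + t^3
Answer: b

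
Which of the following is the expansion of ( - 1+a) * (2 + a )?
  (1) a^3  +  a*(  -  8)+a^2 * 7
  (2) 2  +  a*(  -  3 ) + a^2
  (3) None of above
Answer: 3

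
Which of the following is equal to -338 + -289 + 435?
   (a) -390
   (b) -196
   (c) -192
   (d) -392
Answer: c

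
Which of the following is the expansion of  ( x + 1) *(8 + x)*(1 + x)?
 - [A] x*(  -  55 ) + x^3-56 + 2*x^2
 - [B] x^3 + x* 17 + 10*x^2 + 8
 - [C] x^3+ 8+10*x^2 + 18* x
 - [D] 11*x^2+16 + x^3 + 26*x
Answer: B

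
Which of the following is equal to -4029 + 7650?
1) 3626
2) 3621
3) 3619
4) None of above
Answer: 2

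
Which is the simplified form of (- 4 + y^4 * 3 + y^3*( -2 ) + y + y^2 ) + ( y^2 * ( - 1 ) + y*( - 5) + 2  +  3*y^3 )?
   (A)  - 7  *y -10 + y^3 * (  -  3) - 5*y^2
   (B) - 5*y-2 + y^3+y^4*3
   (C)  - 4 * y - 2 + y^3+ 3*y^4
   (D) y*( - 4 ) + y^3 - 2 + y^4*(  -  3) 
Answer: C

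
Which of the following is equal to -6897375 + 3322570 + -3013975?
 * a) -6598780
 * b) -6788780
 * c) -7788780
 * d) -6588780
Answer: d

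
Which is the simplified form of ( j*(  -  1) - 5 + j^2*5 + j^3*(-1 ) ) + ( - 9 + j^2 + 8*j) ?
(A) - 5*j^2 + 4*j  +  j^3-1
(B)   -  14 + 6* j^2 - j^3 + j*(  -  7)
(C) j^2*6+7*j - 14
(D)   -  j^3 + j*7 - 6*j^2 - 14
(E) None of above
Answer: E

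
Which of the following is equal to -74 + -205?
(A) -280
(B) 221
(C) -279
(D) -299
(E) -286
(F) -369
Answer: C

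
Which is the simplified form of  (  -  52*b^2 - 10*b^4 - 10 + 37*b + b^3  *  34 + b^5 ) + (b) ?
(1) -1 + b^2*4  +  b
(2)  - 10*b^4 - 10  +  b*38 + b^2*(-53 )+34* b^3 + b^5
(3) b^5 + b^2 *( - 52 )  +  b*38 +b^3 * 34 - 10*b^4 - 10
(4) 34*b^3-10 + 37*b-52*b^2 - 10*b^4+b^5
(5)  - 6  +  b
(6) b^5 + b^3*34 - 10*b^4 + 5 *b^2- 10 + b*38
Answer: 3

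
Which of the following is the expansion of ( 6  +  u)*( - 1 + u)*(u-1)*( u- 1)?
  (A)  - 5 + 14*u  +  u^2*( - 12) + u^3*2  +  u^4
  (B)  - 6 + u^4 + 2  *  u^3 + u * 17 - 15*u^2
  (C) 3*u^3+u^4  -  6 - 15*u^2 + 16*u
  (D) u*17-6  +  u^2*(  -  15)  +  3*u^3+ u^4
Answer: D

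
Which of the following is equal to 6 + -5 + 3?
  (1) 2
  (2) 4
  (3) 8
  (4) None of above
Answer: 2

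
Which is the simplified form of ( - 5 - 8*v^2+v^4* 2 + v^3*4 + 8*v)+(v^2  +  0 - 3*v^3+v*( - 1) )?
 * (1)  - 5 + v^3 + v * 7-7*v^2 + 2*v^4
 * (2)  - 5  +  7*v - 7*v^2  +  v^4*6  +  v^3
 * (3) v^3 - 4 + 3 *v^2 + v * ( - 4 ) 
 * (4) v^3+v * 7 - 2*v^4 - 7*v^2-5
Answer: 1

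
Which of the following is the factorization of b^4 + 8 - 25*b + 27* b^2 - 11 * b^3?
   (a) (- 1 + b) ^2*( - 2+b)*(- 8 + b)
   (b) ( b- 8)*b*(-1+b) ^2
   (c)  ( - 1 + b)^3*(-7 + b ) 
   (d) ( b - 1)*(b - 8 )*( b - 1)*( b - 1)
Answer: d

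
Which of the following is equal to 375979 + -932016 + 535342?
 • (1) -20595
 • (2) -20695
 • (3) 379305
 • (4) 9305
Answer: 2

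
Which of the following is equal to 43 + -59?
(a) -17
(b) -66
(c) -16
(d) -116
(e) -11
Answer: c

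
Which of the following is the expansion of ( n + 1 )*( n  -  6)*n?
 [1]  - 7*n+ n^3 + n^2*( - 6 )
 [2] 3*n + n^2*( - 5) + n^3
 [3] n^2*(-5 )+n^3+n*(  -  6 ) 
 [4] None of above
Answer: 3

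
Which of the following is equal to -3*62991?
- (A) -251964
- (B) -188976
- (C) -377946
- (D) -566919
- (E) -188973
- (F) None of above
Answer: E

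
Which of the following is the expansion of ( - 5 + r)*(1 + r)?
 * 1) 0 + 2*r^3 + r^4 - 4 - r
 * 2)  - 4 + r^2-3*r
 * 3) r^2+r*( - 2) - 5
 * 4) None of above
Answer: 4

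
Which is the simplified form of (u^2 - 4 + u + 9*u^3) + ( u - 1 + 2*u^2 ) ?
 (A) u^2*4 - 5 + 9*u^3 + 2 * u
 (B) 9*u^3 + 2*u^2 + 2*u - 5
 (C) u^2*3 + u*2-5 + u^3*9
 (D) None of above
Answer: C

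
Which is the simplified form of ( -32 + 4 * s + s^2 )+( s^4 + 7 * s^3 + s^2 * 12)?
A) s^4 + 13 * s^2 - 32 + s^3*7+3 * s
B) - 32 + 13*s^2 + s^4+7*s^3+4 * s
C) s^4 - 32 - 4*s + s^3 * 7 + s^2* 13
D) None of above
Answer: B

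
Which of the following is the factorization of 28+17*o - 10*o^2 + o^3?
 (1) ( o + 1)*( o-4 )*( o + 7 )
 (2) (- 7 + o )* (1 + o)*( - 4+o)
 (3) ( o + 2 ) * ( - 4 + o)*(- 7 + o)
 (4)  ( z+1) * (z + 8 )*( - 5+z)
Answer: 2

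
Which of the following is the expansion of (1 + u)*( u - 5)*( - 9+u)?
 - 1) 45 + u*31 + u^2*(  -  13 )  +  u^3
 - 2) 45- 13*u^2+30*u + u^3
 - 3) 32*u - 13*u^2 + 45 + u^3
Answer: 1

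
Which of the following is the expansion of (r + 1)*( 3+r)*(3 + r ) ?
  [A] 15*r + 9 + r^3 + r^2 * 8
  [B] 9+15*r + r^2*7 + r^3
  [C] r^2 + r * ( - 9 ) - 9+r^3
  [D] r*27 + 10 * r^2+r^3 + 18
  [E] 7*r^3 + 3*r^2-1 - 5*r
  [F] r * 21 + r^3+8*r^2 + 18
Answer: B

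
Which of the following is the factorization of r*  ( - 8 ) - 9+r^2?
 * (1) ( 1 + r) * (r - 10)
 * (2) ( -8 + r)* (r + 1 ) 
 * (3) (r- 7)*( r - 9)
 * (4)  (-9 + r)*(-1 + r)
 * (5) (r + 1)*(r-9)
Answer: 5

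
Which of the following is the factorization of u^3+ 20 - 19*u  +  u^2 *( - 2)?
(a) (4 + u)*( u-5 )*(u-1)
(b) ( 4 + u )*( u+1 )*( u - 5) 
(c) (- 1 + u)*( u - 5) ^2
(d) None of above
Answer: a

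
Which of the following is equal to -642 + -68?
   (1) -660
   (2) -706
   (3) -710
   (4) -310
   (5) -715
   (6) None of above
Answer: 3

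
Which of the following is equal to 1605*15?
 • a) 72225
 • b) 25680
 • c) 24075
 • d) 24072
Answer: c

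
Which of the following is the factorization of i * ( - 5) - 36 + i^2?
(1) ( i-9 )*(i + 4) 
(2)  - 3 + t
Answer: 1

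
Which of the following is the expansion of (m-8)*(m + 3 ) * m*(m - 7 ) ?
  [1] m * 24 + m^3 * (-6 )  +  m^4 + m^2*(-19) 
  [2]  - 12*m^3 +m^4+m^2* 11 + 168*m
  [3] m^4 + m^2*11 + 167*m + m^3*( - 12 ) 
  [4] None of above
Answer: 2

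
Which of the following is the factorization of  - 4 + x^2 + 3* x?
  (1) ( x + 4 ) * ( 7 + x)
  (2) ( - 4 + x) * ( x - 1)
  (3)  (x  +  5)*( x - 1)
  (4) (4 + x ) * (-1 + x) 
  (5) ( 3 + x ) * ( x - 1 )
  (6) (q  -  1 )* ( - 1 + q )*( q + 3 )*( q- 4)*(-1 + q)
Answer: 4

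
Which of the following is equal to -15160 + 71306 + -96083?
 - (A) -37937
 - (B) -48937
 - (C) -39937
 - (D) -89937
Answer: C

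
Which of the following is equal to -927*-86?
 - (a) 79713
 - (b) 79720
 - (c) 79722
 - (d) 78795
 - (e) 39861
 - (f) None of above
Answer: c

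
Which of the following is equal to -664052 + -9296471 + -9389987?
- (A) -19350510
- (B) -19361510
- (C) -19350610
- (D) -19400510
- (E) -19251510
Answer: A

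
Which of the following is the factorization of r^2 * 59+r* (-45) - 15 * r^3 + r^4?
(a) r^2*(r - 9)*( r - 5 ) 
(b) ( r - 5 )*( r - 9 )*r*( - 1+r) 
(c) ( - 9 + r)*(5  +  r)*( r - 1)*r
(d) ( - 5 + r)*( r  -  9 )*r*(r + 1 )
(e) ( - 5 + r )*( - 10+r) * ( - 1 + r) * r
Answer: b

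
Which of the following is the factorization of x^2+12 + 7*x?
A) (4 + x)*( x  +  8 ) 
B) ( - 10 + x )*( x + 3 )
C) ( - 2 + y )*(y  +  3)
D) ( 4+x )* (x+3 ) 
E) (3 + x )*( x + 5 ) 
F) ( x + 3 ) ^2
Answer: D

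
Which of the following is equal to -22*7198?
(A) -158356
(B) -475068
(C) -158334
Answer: A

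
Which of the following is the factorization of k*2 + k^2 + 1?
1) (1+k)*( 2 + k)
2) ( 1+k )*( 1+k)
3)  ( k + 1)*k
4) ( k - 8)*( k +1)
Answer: 2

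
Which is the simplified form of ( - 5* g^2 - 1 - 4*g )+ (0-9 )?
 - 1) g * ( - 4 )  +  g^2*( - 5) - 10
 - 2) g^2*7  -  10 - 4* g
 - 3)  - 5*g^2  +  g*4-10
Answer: 1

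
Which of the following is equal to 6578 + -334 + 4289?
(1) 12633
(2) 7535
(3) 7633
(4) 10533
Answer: 4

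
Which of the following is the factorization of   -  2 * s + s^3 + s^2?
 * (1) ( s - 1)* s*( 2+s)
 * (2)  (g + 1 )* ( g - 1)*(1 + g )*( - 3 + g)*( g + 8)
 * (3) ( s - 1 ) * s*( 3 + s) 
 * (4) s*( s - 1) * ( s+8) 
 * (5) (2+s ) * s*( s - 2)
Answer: 1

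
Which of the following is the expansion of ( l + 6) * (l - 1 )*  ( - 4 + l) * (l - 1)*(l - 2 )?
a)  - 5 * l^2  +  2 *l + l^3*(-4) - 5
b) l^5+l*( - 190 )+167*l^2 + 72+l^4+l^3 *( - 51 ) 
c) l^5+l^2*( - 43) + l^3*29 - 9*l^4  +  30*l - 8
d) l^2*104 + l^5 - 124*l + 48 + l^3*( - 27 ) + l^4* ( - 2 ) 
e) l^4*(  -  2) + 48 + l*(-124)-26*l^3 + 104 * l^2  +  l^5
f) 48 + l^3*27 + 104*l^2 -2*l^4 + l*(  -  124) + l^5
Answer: d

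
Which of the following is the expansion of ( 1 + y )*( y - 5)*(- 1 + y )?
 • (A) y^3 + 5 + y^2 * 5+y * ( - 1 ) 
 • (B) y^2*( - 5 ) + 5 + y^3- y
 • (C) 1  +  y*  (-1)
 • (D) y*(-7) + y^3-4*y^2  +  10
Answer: B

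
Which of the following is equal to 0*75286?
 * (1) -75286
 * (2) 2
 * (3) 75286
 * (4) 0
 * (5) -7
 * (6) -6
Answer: 4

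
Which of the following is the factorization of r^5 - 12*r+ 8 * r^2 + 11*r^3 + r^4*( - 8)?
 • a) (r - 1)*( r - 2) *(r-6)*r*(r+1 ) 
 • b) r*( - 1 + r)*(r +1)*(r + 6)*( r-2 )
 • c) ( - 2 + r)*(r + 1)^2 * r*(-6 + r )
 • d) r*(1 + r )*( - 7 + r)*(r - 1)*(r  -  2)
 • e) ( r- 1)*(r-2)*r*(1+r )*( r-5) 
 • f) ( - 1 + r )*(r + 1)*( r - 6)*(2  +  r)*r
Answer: a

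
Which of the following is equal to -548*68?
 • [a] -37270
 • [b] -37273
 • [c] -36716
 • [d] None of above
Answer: d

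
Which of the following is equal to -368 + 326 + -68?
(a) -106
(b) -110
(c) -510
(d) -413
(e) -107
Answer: b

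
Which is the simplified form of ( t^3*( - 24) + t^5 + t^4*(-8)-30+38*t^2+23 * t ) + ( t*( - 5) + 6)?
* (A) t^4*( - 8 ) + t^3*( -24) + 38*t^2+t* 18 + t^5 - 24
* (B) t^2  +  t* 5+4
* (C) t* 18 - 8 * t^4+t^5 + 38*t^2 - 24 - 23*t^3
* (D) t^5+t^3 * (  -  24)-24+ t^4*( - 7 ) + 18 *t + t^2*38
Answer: A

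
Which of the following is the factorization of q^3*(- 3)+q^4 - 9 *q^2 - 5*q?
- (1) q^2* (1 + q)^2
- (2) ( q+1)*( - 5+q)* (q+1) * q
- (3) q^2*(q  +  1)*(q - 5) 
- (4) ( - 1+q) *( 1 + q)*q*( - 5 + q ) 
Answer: 2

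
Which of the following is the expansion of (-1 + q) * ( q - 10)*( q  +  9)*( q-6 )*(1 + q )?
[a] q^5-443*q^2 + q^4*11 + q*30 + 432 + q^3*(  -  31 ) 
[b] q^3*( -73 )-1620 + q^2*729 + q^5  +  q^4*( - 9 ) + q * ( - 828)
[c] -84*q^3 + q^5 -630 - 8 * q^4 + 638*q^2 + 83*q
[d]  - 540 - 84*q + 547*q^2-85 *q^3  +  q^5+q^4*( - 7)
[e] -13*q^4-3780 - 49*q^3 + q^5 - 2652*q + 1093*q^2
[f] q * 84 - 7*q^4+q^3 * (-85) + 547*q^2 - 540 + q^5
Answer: f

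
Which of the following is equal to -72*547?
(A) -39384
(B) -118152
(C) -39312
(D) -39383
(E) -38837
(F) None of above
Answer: A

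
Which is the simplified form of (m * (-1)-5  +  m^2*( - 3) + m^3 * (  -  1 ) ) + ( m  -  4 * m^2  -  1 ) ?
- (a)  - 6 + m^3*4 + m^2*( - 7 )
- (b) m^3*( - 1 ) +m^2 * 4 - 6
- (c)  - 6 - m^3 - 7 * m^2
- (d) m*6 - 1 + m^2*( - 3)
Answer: c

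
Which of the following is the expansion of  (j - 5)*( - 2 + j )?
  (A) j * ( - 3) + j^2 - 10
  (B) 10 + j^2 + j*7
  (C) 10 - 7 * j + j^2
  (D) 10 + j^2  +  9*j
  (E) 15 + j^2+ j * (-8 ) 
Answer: C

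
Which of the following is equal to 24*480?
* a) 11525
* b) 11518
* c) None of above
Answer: c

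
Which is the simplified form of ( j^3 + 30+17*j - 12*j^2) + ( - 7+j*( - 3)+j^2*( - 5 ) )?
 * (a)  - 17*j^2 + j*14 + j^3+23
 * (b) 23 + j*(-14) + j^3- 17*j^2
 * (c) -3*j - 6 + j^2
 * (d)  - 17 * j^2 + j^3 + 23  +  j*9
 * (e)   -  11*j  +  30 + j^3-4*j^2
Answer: a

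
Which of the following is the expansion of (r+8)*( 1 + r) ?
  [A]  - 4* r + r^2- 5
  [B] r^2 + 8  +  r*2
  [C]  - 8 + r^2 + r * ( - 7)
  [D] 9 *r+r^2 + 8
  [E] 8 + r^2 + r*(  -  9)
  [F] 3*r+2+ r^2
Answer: D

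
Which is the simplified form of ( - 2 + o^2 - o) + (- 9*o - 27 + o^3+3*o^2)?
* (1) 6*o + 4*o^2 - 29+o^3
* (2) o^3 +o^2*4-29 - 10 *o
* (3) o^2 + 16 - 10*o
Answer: 2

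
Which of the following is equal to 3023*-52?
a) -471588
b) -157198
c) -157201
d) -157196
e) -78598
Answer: d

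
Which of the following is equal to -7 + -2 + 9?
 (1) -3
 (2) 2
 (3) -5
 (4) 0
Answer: 4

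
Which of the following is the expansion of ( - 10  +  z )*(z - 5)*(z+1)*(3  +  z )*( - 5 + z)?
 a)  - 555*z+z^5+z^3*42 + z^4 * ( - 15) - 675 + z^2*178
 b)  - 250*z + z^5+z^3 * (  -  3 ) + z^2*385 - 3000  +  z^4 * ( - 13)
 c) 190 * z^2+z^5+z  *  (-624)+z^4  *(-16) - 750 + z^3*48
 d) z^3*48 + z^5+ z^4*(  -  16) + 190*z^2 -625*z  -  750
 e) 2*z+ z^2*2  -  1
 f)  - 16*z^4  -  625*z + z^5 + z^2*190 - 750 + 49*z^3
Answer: d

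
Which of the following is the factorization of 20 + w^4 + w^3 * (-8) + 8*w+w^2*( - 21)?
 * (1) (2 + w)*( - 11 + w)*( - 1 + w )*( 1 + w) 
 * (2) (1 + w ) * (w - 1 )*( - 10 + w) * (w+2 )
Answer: 2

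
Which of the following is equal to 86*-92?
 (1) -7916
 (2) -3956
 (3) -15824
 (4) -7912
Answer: 4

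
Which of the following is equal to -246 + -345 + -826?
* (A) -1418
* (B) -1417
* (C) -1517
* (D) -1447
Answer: B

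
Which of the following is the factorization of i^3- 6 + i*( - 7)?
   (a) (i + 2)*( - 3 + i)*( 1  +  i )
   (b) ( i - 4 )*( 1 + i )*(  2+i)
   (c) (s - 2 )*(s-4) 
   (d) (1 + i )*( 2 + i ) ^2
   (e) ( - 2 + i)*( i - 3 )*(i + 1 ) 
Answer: a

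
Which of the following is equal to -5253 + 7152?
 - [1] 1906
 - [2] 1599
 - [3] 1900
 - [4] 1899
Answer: 4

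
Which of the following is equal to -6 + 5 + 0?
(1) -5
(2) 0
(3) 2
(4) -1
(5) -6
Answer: 4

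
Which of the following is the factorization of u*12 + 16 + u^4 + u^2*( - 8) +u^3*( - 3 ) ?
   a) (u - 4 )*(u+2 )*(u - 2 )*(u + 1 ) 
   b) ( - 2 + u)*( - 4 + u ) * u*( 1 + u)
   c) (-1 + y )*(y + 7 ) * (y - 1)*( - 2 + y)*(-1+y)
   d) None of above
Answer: a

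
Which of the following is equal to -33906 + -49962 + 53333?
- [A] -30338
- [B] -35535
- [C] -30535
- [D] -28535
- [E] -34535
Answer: C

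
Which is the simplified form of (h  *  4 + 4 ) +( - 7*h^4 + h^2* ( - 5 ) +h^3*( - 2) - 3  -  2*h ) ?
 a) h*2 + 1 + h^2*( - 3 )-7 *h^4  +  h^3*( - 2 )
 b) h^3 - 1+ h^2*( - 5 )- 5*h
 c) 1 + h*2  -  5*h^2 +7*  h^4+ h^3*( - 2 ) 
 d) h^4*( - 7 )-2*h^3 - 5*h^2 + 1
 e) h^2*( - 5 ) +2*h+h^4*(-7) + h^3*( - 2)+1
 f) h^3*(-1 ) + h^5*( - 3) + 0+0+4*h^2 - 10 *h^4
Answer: e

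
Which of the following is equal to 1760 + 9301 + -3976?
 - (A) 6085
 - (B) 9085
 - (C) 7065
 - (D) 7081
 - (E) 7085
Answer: E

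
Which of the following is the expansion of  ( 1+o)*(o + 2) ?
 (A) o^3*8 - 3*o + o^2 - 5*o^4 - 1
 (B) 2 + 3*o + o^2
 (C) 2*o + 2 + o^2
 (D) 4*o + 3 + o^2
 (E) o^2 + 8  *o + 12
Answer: B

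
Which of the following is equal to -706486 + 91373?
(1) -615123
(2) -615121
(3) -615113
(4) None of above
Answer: 3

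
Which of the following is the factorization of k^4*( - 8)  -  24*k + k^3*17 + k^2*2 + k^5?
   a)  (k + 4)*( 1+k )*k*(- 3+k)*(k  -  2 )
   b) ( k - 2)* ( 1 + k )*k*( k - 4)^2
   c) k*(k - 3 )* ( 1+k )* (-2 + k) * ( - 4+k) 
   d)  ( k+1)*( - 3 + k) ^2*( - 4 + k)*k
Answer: c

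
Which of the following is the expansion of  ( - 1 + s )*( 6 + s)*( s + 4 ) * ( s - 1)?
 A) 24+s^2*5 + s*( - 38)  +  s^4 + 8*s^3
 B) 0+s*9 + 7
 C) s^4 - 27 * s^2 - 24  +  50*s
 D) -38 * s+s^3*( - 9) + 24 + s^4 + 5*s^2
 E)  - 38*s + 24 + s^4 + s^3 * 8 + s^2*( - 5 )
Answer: A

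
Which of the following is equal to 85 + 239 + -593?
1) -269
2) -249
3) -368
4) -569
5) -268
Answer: 1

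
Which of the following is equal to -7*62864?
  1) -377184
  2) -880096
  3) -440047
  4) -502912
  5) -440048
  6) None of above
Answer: 5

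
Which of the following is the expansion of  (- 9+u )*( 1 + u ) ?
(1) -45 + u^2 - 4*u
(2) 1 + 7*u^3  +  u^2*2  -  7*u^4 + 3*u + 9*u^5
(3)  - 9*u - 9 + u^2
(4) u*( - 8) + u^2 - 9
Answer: 4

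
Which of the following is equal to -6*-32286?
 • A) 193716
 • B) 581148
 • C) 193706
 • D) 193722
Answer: A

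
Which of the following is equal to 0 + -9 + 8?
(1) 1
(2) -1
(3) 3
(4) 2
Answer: 2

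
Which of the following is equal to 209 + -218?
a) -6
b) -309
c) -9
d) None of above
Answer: c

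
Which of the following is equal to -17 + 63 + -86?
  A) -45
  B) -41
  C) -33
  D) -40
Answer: D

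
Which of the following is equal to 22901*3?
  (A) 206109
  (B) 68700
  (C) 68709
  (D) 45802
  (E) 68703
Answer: E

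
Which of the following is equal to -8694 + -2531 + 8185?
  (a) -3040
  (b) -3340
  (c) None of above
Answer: a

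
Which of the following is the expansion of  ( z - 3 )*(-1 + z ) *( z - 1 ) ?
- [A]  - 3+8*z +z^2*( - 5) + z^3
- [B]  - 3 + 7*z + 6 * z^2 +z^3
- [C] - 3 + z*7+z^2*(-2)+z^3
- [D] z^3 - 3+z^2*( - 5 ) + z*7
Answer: D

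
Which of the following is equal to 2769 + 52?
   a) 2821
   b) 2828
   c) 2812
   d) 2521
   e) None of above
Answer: a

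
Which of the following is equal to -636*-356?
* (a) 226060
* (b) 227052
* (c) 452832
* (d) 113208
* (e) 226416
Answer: e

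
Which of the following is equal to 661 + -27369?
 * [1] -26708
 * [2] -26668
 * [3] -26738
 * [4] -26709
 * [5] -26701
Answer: 1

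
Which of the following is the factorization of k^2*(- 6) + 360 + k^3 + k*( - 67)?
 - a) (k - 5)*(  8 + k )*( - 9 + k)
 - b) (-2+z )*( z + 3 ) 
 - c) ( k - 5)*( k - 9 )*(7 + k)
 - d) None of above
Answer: a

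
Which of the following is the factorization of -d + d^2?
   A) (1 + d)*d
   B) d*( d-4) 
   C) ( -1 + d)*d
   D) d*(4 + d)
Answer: C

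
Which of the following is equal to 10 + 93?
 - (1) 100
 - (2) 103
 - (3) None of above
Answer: 2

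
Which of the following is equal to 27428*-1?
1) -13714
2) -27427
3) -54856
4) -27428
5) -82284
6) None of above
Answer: 4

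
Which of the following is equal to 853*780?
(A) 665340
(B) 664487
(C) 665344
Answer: A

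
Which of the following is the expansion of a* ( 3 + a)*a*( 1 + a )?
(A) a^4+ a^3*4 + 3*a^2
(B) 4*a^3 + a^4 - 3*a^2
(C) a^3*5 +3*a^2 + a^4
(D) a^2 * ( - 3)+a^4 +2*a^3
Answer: A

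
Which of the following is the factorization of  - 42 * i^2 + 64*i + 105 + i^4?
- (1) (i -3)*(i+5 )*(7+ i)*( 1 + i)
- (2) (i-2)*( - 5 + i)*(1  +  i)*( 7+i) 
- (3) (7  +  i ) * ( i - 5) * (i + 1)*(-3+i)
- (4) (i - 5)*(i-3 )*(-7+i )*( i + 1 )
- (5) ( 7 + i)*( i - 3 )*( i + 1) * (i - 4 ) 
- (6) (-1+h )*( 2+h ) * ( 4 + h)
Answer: 3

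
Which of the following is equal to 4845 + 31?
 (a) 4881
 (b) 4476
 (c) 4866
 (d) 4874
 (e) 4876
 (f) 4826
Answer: e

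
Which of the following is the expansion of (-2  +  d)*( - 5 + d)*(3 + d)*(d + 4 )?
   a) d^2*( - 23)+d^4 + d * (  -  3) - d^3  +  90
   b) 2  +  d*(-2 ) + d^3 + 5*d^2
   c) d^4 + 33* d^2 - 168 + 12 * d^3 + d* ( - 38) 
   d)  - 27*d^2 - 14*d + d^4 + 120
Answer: d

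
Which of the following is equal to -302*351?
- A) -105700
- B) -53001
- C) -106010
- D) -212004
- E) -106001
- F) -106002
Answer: F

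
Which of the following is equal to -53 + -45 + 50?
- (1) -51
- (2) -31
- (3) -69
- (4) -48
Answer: 4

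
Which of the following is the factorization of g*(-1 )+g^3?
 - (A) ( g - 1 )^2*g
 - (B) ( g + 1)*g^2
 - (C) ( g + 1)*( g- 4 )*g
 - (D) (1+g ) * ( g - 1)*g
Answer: D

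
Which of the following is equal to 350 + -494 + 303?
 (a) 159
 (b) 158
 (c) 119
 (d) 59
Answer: a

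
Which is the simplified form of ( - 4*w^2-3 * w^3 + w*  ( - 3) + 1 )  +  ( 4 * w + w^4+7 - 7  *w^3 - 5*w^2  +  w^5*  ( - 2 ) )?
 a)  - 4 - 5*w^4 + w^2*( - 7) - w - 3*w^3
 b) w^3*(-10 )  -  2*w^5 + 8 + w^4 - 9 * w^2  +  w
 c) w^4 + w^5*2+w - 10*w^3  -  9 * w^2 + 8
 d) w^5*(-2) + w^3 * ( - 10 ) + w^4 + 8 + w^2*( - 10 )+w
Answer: b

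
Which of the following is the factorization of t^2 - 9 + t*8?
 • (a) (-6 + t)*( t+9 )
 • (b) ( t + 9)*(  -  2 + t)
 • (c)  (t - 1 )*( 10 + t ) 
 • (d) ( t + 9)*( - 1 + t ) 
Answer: d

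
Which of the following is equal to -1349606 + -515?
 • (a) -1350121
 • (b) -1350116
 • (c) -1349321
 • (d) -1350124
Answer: a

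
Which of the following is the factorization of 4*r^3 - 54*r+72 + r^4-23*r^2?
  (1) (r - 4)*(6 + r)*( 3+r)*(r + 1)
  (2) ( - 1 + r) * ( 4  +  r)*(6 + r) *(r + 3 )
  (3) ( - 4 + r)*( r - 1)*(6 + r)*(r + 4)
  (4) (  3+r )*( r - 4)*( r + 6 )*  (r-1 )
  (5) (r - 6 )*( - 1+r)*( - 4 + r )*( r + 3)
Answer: 4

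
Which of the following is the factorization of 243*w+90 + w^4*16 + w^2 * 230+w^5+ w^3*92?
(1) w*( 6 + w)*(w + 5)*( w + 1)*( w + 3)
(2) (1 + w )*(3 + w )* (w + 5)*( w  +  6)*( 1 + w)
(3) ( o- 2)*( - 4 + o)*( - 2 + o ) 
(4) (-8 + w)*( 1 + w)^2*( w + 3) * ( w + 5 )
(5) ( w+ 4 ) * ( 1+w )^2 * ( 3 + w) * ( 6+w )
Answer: 2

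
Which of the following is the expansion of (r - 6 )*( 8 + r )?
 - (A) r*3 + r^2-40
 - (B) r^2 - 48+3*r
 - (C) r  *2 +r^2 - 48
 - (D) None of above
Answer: C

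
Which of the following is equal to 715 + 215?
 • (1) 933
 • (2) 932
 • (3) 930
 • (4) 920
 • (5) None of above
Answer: 3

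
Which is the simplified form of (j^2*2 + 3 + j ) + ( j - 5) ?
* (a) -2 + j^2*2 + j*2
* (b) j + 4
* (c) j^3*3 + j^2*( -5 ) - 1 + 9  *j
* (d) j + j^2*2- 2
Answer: a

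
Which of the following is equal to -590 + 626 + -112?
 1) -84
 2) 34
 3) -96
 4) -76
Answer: 4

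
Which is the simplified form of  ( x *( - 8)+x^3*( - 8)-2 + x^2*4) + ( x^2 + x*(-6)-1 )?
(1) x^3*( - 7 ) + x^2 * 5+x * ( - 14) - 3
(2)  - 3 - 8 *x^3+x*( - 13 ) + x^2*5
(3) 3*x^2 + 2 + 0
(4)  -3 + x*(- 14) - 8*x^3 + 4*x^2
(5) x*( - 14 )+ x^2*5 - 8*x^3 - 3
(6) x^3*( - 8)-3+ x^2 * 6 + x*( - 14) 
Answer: 5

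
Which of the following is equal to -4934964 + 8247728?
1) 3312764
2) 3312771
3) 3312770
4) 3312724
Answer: 1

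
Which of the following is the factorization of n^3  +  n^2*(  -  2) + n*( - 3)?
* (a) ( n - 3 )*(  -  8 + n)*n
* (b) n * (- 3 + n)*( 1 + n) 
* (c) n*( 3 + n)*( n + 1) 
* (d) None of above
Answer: b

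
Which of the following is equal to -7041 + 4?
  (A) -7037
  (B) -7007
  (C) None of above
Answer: A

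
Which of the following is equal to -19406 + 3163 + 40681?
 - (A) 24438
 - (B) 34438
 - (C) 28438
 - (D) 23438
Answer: A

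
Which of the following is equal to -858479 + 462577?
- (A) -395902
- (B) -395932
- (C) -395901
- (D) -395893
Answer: A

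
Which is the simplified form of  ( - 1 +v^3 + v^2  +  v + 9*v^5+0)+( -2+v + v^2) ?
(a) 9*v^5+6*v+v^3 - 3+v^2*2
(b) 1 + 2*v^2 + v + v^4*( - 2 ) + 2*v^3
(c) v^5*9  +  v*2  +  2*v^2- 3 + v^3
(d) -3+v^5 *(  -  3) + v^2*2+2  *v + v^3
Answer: c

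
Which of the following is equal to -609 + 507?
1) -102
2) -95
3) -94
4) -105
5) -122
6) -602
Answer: 1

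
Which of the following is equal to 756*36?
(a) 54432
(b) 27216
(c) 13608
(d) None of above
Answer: b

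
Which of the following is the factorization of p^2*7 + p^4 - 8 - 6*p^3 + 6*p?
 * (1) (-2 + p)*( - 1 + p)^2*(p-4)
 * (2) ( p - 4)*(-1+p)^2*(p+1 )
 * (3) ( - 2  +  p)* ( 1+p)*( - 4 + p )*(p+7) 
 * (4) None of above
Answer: 4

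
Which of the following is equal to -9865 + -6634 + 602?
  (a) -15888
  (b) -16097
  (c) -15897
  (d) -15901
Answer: c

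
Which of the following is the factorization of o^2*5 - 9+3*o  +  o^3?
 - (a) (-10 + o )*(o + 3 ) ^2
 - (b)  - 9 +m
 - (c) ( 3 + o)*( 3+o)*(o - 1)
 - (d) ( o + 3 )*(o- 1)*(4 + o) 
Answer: c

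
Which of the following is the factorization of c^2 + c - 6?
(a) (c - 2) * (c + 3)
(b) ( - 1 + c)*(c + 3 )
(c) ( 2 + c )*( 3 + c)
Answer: a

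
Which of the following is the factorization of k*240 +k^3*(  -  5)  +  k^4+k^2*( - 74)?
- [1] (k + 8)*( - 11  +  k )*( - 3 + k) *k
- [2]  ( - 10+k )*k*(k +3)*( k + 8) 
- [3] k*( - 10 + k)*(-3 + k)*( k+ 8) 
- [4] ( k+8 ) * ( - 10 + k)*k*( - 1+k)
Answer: 3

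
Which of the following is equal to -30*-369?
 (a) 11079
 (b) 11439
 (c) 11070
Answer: c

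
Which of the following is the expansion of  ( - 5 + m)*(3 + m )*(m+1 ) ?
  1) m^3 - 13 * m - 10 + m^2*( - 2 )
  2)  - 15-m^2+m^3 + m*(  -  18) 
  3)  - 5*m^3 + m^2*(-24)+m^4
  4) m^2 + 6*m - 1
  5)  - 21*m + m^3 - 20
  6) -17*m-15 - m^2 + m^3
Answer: 6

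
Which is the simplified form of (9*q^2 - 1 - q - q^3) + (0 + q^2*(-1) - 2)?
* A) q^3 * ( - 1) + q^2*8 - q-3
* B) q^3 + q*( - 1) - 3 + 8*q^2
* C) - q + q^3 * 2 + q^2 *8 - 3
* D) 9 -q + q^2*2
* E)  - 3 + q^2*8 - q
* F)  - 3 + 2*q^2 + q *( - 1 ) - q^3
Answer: A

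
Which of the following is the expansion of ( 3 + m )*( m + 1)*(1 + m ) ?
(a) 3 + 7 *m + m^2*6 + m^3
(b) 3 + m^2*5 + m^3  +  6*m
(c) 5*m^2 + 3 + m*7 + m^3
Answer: c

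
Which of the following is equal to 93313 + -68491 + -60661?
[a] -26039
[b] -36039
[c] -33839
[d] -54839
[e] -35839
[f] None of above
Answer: e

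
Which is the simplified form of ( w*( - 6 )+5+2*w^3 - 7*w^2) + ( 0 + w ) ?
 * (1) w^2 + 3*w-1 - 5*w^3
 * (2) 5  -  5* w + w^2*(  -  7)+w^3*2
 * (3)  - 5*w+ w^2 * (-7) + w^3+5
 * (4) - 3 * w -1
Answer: 2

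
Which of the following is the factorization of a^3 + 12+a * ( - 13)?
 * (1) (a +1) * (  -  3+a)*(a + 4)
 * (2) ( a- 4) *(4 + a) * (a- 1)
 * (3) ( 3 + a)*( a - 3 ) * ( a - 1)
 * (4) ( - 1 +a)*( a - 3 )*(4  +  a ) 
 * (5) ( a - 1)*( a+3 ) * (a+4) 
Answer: 4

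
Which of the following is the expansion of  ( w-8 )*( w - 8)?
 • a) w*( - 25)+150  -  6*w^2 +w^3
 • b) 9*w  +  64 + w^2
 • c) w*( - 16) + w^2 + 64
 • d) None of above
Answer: c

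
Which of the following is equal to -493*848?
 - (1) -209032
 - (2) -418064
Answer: 2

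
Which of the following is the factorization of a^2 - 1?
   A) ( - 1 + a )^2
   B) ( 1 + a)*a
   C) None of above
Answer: C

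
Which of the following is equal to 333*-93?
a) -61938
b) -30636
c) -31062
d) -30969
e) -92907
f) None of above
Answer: d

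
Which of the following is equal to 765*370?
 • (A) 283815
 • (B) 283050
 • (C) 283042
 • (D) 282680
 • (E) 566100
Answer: B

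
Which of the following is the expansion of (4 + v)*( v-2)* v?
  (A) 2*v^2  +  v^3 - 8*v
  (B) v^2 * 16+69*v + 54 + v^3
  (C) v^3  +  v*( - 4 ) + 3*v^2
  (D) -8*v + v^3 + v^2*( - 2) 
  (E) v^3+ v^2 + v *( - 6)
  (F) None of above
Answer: A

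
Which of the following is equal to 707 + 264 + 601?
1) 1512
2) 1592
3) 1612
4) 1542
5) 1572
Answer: 5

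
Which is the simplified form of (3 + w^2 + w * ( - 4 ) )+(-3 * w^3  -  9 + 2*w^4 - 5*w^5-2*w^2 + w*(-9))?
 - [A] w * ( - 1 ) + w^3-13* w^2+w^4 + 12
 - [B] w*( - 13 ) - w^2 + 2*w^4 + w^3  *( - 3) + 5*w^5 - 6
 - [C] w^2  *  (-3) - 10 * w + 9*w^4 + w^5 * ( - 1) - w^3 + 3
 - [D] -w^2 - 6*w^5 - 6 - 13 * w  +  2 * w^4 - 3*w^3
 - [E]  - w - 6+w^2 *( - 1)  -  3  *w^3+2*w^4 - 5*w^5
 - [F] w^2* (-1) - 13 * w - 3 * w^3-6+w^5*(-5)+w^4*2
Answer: F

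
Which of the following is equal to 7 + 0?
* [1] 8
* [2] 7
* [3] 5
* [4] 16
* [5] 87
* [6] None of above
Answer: 2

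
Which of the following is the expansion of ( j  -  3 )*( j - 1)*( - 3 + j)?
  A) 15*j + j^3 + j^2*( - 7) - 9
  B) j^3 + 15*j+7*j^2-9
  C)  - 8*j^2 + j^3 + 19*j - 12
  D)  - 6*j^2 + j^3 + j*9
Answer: A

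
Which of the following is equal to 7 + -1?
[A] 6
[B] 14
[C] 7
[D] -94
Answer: A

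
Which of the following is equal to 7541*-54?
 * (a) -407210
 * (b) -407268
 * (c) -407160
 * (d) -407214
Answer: d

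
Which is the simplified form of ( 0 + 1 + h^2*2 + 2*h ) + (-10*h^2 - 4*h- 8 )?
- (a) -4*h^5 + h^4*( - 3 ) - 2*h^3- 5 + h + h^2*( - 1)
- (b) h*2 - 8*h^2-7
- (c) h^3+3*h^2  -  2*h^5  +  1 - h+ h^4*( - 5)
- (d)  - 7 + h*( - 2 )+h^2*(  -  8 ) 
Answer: d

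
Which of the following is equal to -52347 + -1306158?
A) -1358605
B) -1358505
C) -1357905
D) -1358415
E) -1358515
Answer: B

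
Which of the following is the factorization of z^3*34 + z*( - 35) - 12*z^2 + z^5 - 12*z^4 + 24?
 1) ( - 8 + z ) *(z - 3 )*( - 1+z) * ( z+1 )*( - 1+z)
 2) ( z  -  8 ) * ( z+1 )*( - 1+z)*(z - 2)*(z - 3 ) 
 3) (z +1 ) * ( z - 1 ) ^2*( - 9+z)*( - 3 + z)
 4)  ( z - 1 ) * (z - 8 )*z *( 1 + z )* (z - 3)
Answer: 1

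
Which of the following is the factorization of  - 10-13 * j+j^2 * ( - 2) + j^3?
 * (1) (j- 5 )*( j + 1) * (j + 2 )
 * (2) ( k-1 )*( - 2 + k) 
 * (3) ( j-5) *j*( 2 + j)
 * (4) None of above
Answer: 1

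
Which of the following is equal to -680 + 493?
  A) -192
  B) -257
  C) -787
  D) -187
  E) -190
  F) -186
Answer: D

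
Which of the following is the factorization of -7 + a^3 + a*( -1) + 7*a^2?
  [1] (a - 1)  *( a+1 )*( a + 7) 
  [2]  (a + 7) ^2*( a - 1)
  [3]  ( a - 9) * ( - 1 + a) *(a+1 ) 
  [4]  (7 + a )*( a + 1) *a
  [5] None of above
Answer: 1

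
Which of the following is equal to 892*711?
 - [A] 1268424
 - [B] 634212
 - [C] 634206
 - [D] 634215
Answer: B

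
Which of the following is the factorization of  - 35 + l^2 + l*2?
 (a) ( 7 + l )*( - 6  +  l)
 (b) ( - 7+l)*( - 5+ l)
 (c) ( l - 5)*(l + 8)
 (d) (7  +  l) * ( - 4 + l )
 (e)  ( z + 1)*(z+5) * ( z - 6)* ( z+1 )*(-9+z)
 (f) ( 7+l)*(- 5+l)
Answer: f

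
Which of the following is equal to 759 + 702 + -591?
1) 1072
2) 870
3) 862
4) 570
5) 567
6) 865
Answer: 2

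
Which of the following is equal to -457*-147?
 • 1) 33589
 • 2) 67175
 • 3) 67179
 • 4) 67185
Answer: 3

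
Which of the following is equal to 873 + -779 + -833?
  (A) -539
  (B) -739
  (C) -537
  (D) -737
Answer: B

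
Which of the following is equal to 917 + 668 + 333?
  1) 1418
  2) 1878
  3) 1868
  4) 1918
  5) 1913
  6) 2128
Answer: 4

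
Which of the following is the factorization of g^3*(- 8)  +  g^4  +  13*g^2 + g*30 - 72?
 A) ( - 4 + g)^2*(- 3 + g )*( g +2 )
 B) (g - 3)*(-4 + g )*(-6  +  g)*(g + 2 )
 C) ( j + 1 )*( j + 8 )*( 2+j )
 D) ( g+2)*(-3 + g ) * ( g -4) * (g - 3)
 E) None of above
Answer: D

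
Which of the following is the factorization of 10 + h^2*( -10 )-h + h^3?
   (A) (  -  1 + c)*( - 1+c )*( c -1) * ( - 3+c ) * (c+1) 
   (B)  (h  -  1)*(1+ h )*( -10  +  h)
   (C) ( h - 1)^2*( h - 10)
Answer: B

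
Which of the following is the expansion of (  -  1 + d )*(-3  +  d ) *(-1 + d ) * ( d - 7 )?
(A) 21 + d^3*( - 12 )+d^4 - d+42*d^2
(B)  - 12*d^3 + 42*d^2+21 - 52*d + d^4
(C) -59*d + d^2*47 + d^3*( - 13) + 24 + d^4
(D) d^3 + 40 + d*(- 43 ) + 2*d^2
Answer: B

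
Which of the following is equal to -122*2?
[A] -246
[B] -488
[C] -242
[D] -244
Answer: D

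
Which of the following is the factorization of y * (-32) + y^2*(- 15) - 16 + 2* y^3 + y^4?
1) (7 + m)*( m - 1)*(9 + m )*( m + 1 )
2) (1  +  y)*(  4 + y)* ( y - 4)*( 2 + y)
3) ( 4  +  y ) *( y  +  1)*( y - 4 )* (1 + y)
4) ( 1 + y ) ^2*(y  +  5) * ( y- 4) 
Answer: 3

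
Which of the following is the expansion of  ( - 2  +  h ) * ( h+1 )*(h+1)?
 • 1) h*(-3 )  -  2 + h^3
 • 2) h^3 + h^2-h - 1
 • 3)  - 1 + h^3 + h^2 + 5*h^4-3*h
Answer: 1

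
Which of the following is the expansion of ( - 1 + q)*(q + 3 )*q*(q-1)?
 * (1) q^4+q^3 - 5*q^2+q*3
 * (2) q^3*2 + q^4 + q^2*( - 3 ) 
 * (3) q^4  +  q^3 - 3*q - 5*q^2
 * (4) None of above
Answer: 1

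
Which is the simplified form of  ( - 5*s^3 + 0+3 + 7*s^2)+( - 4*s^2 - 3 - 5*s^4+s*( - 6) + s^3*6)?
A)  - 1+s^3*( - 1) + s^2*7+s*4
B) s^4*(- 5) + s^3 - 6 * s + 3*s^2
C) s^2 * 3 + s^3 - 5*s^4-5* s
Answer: B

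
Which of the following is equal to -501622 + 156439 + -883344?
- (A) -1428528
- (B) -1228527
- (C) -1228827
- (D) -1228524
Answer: B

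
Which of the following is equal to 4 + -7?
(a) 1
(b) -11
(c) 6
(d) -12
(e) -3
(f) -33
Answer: e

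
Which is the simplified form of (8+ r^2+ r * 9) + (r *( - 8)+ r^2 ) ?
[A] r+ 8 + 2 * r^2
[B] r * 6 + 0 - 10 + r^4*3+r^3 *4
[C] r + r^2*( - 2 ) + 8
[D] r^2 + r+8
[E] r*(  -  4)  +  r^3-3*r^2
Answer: A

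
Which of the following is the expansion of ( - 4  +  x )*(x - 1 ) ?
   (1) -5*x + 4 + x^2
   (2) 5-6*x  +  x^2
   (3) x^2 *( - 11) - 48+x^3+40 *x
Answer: 1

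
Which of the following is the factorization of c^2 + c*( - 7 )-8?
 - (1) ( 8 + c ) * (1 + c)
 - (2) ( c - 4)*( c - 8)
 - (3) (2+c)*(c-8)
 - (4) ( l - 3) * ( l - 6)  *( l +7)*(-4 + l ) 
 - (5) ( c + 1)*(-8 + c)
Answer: 5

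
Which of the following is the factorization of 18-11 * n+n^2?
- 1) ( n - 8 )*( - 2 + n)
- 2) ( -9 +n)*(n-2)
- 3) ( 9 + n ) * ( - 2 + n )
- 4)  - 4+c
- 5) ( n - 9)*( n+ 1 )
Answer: 2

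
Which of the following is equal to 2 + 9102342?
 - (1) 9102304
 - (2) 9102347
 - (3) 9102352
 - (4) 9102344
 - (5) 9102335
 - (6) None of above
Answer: 4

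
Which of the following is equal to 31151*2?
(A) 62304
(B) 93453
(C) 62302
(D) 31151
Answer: C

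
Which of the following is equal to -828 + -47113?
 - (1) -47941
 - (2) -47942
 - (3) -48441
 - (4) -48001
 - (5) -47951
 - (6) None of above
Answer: 1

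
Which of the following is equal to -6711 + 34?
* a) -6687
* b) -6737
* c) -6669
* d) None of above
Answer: d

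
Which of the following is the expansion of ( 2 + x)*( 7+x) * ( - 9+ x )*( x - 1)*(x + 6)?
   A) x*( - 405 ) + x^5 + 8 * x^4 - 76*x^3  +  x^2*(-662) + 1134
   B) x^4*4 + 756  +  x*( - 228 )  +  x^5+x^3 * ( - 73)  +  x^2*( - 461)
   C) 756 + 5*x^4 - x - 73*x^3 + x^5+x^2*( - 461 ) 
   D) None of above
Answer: D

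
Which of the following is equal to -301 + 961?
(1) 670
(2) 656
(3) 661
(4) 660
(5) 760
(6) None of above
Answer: 4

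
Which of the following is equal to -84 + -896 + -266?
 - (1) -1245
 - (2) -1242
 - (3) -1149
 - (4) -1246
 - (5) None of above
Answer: 4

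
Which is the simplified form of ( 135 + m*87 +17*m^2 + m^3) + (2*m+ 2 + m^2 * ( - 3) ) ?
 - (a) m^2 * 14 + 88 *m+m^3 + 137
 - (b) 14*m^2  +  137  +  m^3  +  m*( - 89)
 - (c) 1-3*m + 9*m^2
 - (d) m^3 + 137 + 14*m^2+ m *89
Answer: d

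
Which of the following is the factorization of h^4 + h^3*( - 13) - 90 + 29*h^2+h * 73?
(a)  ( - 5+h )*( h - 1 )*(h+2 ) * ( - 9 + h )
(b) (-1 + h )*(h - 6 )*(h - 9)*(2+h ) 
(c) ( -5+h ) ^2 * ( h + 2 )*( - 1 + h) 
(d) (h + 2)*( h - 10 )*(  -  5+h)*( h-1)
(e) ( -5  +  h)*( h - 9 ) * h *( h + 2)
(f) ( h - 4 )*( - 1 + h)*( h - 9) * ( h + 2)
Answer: a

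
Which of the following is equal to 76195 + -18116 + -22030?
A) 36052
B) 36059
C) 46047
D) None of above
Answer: D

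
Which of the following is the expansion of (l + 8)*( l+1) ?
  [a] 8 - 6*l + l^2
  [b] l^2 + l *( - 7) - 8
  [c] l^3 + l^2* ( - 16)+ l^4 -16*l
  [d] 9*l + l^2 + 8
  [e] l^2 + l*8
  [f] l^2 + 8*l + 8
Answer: d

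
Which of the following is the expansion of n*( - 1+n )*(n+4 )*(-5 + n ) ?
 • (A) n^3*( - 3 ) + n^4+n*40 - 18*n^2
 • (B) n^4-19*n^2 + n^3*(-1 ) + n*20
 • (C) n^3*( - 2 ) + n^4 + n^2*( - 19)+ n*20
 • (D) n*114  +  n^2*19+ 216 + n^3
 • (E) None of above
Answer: C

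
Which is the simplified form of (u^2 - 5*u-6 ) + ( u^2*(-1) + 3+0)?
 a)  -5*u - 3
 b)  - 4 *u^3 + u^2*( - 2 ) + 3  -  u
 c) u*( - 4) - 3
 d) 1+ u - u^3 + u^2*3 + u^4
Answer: a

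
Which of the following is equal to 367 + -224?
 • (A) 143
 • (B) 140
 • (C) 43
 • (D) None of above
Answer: A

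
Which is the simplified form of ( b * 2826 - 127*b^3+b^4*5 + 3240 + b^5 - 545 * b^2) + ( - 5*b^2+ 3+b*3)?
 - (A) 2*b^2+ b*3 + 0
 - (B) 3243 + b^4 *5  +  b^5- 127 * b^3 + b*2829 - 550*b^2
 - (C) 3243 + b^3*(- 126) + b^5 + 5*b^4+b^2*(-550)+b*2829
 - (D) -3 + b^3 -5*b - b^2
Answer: B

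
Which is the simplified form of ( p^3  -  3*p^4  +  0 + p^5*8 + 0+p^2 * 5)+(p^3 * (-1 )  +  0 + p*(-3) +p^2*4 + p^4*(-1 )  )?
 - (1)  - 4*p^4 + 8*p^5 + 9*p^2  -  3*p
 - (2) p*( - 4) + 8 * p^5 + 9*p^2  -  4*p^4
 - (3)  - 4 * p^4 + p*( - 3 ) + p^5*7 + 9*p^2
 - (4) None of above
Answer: 1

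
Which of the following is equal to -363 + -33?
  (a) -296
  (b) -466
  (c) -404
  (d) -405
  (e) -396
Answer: e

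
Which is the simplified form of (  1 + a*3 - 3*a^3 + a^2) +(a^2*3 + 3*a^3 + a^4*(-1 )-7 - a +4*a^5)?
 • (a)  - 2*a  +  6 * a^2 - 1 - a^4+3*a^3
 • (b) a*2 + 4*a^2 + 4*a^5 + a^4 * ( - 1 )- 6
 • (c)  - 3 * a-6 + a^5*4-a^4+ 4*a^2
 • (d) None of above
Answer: b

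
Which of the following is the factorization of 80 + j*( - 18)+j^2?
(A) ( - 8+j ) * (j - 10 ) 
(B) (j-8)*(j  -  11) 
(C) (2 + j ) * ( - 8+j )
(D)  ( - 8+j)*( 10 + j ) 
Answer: A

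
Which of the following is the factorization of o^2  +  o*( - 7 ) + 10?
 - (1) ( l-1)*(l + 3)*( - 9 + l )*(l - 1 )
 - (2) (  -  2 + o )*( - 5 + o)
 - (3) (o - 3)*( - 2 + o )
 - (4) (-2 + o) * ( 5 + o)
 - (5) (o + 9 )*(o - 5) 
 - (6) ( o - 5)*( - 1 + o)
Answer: 2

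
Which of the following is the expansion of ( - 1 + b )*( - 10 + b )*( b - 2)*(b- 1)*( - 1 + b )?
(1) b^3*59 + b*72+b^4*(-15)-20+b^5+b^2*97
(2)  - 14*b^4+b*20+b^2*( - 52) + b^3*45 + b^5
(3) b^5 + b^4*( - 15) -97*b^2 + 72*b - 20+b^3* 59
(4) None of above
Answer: 3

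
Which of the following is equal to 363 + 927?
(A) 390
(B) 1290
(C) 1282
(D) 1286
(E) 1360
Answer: B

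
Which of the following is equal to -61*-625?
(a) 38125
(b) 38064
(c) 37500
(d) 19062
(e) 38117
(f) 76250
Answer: a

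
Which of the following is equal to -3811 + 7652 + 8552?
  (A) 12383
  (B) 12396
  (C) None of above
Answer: C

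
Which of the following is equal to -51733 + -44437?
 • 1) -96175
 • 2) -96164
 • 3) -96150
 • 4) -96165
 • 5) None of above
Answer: 5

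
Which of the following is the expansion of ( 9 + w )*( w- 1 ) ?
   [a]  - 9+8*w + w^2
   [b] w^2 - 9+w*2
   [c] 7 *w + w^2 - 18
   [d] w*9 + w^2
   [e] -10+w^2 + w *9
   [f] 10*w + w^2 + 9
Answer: a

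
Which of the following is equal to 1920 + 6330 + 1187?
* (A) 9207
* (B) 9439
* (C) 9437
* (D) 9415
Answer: C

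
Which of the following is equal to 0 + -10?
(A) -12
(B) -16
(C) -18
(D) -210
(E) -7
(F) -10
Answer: F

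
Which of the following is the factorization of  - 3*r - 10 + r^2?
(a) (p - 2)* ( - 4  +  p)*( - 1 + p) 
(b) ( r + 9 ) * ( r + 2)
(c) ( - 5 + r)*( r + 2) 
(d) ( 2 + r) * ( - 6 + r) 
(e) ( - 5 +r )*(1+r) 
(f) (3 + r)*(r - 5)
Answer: c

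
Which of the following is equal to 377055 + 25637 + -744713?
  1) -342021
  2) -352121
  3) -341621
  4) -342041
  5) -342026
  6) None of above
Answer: 1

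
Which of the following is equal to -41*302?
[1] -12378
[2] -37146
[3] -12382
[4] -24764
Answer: 3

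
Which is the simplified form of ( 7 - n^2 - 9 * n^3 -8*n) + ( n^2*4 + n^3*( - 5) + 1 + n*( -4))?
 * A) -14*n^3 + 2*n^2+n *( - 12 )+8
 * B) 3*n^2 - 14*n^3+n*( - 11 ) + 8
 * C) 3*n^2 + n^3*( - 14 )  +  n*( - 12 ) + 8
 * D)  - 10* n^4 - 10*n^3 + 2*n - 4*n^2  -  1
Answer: C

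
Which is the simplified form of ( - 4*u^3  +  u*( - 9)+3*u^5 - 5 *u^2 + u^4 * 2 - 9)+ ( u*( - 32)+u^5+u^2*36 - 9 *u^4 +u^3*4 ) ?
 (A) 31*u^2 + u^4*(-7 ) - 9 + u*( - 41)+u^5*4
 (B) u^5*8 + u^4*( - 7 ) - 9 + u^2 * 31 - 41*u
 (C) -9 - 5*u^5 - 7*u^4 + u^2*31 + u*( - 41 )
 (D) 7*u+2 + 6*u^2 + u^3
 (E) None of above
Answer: A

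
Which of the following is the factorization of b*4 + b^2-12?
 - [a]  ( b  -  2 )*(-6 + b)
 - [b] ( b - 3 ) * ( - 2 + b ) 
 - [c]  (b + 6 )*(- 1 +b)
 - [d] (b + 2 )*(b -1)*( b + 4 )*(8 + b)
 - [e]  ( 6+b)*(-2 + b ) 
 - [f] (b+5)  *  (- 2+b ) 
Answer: e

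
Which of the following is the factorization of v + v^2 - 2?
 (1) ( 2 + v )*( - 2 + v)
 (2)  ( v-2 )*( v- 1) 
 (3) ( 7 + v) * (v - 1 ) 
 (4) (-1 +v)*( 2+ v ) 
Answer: 4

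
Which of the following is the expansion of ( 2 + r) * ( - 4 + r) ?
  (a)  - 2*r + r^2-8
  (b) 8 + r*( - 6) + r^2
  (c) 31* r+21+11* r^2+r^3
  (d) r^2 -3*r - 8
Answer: a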